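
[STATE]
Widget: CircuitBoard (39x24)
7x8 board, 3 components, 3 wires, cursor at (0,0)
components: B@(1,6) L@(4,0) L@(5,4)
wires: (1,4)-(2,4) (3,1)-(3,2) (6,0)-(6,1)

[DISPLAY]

   0 1 2 3 4 5 6                       
0  [.]                                 
                                       
1                   ·       B          
                    │                  
2                   ·                  
                                       
3       · ─ ·                          
                                       
4   L                                  
                                       
5                   L                  
                                       
6   · ─ ·                              
                                       
7                                      
Cursor: (0,0)                          
                                       
                                       
                                       
                                       
                                       
                                       
                                       


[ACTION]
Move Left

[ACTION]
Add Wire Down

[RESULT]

   0 1 2 3 4 5 6                       
0  [.]                                 
    │                                  
1   ·               ·       B          
                    │                  
2                   ·                  
                                       
3       · ─ ·                          
                                       
4   L                                  
                                       
5                   L                  
                                       
6   · ─ ·                              
                                       
7                                      
Cursor: (0,0)                          
                                       
                                       
                                       
                                       
                                       
                                       
                                       


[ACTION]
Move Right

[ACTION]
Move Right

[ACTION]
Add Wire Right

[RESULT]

   0 1 2 3 4 5 6                       
0   ·      [.]─ ·                      
    │                                  
1   ·               ·       B          
                    │                  
2                   ·                  
                                       
3       · ─ ·                          
                                       
4   L                                  
                                       
5                   L                  
                                       
6   · ─ ·                              
                                       
7                                      
Cursor: (0,2)                          
                                       
                                       
                                       
                                       
                                       
                                       
                                       


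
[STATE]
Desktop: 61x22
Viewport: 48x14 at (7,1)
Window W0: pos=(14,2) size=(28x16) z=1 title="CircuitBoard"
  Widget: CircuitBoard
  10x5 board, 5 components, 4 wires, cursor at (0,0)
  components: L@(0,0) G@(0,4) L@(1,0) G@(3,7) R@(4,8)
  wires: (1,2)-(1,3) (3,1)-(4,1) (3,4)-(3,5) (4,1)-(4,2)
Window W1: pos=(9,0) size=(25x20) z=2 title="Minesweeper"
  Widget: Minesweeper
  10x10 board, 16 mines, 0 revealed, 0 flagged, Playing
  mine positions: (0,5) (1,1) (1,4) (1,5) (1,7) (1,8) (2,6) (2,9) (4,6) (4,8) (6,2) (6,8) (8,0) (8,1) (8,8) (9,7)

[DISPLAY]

  ┃ Minesweeper           ┃                     
  ┠───────────────────────┨━━━━━━━┓             
  ┃■■■■■■■■■■             ┃       ┃             
  ┃■■■■■■■■■■             ┃───────┨             
  ┃■■■■■■■■■■             ┃8 9    ┃             
  ┃■■■■■■■■■■             ┃ G     ┃             
  ┃■■■■■■■■■■             ┃       ┃             
  ┃■■■■■■■■■■             ┃       ┃             
  ┃■■■■■■■■■■             ┃       ┃             
  ┃■■■■■■■■■■             ┃       ┃             
  ┃■■■■■■■■■■             ┃       ┃             
  ┃■■■■■■■■■■             ┃ · ─ · ┃             
  ┃                       ┃       ┃             
  ┃                       ┃       ┃             


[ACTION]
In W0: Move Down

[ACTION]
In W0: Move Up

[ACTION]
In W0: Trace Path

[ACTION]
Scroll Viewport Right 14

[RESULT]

nesweeper           ┃                           
────────────────────┨━━━━━━━┓                   
■■■■■■■             ┃       ┃                   
■■■■■■■             ┃───────┨                   
■■■■■■■             ┃8 9    ┃                   
■■■■■■■             ┃ G     ┃                   
■■■■■■■             ┃       ┃                   
■■■■■■■             ┃       ┃                   
■■■■■■■             ┃       ┃                   
■■■■■■■             ┃       ┃                   
■■■■■■■             ┃       ┃                   
■■■■■■■             ┃ · ─ · ┃                   
                    ┃       ┃                   
                    ┃       ┃                   


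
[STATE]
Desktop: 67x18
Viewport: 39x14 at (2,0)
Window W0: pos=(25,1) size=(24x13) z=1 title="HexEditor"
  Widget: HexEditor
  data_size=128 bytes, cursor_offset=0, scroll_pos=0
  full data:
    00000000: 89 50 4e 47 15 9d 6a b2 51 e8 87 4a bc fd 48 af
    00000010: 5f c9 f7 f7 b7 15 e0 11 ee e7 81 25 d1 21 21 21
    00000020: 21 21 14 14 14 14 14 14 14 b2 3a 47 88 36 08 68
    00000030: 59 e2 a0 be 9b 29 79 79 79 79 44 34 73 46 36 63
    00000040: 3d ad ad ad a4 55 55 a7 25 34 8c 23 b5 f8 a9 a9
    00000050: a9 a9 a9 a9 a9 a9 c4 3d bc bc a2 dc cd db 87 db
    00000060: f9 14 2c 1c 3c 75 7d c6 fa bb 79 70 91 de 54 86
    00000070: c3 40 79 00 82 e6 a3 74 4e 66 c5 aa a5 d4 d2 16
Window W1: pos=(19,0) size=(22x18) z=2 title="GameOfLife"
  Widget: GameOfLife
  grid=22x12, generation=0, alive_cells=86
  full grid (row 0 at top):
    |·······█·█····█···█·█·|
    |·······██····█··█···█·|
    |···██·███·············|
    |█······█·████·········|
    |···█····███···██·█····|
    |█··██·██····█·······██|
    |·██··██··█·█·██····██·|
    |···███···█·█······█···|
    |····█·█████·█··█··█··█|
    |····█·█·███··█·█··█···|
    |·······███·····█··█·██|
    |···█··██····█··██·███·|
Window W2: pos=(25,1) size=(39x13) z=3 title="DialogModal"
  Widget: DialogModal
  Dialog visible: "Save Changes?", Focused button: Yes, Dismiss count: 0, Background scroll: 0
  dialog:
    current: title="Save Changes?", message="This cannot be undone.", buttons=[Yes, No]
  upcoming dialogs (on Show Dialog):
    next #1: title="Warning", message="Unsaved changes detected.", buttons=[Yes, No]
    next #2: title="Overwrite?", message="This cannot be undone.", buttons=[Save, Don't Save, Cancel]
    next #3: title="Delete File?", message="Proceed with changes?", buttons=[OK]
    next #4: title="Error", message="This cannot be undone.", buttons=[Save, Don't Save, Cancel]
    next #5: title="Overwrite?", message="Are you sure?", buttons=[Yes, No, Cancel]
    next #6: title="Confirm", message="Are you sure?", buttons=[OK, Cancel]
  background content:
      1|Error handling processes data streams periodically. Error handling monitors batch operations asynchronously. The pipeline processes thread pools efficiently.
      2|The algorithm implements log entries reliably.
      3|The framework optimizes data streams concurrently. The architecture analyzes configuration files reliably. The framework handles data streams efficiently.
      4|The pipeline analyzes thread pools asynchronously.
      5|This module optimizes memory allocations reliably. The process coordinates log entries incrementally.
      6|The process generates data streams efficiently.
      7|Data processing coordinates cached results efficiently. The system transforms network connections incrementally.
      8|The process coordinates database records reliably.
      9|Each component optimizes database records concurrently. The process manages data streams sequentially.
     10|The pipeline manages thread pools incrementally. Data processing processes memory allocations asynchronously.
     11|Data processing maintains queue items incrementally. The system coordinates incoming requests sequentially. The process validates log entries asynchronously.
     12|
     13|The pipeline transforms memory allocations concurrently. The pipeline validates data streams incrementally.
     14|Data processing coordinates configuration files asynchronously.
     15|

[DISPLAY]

                 ┏━━━━━━━━━━━━━━━━━━━━┓
                 ┃ Game┏━━━━━━━━━━━━━━━
                 ┠─────┃ DialogModal   
                 ┃Gen: ┠───────────────
                 ┃·····┃Error handling 
                 ┃·····┃The algorithm i
                 ┃··██·┃The f┌─────────
                 ┃·····┃The p│     Save
                 ┃··█··┃This │ This can
                 ┃··██·┃The p│       [Y
                 ┃██··█┃Data └─────────
                 ┃··███┃The process coo
                 ┃···█·┃Each component 
                 ┃···█·┗━━━━━━━━━━━━━━━


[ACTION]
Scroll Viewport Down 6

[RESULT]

                 ┃·····┃Error handling 
                 ┃·····┃The algorithm i
                 ┃··██·┃The f┌─────────
                 ┃·····┃The p│     Save
                 ┃··█··┃This │ This can
                 ┃··██·┃The p│       [Y
                 ┃██··█┃Data └─────────
                 ┃··███┃The process coo
                 ┃···█·┃Each component 
                 ┃···█·┗━━━━━━━━━━━━━━━
                 ┃······███·····█··█·█┃
                 ┃··█··██····█··██·███┃
                 ┃                    ┃
                 ┗━━━━━━━━━━━━━━━━━━━━┛


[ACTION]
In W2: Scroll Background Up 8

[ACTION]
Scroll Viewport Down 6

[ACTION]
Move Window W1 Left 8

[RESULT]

         ┃······█·█····┃Error handling 
         ┃······██····█┃The algorithm i
         ┃··██·███·····┃The f┌─────────
         ┃······█·████·┃The p│     Save
         ┃··█····███···┃This │ This can
         ┃··██·██····█·┃The p│       [Y
         ┃██··██··█·█·█┃Data └─────────
         ┃··███···█·█··┃The process coo
         ┃···█·█████·█·┃Each component 
         ┃···█·█·███··█┗━━━━━━━━━━━━━━━
         ┃······███·····█··█·█┃        
         ┃··█··██····█··██·███┃        
         ┃                    ┃        
         ┗━━━━━━━━━━━━━━━━━━━━┛        


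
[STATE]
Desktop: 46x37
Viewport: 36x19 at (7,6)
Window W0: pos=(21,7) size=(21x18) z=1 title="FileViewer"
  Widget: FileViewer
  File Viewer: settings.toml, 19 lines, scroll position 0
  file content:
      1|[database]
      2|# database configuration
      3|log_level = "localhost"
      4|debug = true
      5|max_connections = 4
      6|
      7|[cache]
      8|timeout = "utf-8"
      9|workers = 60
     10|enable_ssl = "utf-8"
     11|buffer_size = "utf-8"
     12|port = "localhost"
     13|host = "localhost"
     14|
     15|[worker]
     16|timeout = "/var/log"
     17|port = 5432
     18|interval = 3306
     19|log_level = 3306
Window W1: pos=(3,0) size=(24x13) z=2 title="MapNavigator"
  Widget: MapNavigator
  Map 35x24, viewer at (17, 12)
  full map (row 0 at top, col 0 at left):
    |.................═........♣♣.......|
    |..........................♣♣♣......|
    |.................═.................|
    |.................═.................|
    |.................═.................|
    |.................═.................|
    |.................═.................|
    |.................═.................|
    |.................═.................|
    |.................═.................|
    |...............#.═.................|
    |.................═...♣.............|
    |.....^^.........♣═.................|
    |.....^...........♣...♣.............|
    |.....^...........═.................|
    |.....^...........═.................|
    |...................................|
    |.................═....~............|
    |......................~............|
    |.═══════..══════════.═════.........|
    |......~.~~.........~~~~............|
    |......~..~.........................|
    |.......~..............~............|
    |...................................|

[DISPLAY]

........═...♣......┃                
.......♣@..........┃━━━━━━━━━━━━━━┓ 
........♣...♣......┃Viewer        ┃ 
........═..........┃──────────────┨ 
........═..........┃base]        ▲┃ 
...................┃abase configu█┃ 
━━━━━━━━━━━━━━━━━━━┛evel = "local░┃ 
              ┃debug = true      ░┃ 
              ┃max_connections = ░┃ 
              ┃                  ░┃ 
              ┃[cache]           ░┃ 
              ┃timeout = "utf-8" ░┃ 
              ┃workers = 60      ░┃ 
              ┃enable_ssl = "utf-░┃ 
              ┃buffer_size = "utf░┃ 
              ┃port = "localhost"░┃ 
              ┃host = "localhost"░┃ 
              ┃                  ▼┃ 
              ┗━━━━━━━━━━━━━━━━━━━┛ 


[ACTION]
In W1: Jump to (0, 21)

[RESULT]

        ......~.~~.┃                
        @.....~..~.┃━━━━━━━━━━━━━━┓ 
        .......~...┃Viewer        ┃ 
        ...........┃──────────────┨ 
                   ┃base]        ▲┃ 
                   ┃abase configu█┃ 
━━━━━━━━━━━━━━━━━━━┛evel = "local░┃ 
              ┃debug = true      ░┃ 
              ┃max_connections = ░┃ 
              ┃                  ░┃ 
              ┃[cache]           ░┃ 
              ┃timeout = "utf-8" ░┃ 
              ┃workers = 60      ░┃ 
              ┃enable_ssl = "utf-░┃ 
              ┃buffer_size = "utf░┃ 
              ┃port = "localhost"░┃ 
              ┃host = "localhost"░┃ 
              ┃                  ▼┃ 
              ┗━━━━━━━━━━━━━━━━━━━┛ 


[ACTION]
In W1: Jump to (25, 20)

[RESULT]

═══.═════......... ┃                
..~~~~..@......... ┃━━━━━━━━━━━━━━┓ 
.................. ┃Viewer        ┃ 
.....~............ ┃──────────────┨ 
.................. ┃base]        ▲┃ 
                   ┃abase configu█┃ 
━━━━━━━━━━━━━━━━━━━┛evel = "local░┃ 
              ┃debug = true      ░┃ 
              ┃max_connections = ░┃ 
              ┃                  ░┃ 
              ┃[cache]           ░┃ 
              ┃timeout = "utf-8" ░┃ 
              ┃workers = 60      ░┃ 
              ┃enable_ssl = "utf-░┃ 
              ┃buffer_size = "utf░┃ 
              ┃port = "localhost"░┃ 
              ┃host = "localhost"░┃ 
              ┃                  ▼┃ 
              ┗━━━━━━━━━━━━━━━━━━━┛ 


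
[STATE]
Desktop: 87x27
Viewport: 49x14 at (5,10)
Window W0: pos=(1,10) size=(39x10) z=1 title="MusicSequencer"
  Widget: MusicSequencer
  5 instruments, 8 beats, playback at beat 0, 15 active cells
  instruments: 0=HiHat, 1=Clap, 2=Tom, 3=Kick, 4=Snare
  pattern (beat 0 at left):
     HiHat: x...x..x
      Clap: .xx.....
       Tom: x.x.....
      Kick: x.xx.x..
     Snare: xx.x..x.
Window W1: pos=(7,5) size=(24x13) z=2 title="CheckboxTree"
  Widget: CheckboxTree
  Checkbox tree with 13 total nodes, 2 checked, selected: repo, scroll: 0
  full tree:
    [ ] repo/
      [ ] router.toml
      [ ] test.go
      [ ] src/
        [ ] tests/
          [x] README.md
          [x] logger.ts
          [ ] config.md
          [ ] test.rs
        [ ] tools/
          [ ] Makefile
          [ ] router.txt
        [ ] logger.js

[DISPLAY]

━━┃   [ ] test.go        ┃━━━━━━━━┓              
si┃   [-] src/           ┃        ┃              
──┃     [-] tests/       ┃────────┨              
  ┃       [x] README.md  ┃        ┃              
Ha┃       [x] logger.ts  ┃        ┃              
la┃       [ ] config.md  ┃        ┃              
To┃       [ ] test.rs    ┃        ┃              
ic┗━━━━━━━━━━━━━━━━━━━━━━┛        ┃              
are██·█··█·                       ┃              
━━━━━━━━━━━━━━━━━━━━━━━━━━━━━━━━━━┛              
                                                 
                                                 
                                                 
                                                 


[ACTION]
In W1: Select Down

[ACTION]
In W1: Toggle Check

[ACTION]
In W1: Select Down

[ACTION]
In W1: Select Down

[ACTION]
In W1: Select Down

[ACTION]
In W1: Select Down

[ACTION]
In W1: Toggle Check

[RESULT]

━━┃   [ ] test.go        ┃━━━━━━━━┓              
si┃   [-] src/           ┃        ┃              
──┃     [-] tests/       ┃────────┨              
  ┃>      [ ] README.md  ┃        ┃              
Ha┃       [x] logger.ts  ┃        ┃              
la┃       [ ] config.md  ┃        ┃              
To┃       [ ] test.rs    ┃        ┃              
ic┗━━━━━━━━━━━━━━━━━━━━━━┛        ┃              
are██·█··█·                       ┃              
━━━━━━━━━━━━━━━━━━━━━━━━━━━━━━━━━━┛              
                                                 
                                                 
                                                 
                                                 


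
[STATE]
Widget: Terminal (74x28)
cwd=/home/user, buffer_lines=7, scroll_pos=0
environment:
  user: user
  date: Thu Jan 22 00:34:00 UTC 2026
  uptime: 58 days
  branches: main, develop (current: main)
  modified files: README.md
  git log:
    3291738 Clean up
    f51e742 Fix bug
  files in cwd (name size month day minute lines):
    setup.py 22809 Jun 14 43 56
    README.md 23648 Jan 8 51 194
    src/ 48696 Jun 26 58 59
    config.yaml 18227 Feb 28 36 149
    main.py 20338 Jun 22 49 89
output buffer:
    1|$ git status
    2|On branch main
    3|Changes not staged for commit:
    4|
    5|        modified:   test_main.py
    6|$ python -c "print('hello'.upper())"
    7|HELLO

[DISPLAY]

$ git status                                                              
On branch main                                                            
Changes not staged for commit:                                            
                                                                          
        modified:   test_main.py                                          
$ python -c "print('hello'.upper())"                                      
HELLO                                                                     
$ █                                                                       
                                                                          
                                                                          
                                                                          
                                                                          
                                                                          
                                                                          
                                                                          
                                                                          
                                                                          
                                                                          
                                                                          
                                                                          
                                                                          
                                                                          
                                                                          
                                                                          
                                                                          
                                                                          
                                                                          
                                                                          


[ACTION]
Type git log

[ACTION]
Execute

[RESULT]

$ git status                                                              
On branch main                                                            
Changes not staged for commit:                                            
                                                                          
        modified:   test_main.py                                          
$ python -c "print('hello'.upper())"                                      
HELLO                                                                     
$ git log                                                                 
3291738 Clean up                                                          
f51e742 Fix bug                                                           
$ █                                                                       
                                                                          
                                                                          
                                                                          
                                                                          
                                                                          
                                                                          
                                                                          
                                                                          
                                                                          
                                                                          
                                                                          
                                                                          
                                                                          
                                                                          
                                                                          
                                                                          
                                                                          


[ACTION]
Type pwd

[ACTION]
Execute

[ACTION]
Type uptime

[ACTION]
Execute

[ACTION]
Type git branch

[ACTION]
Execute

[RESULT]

$ git status                                                              
On branch main                                                            
Changes not staged for commit:                                            
                                                                          
        modified:   test_main.py                                          
$ python -c "print('hello'.upper())"                                      
HELLO                                                                     
$ git log                                                                 
3291738 Clean up                                                          
f51e742 Fix bug                                                           
$ pwd                                                                     
/home/user                                                                
$ uptime                                                                  
 10:00  up 58 days                                                        
$ git branch                                                              
* main                                                                    
  develop                                                                 
$ █                                                                       
                                                                          
                                                                          
                                                                          
                                                                          
                                                                          
                                                                          
                                                                          
                                                                          
                                                                          
                                                                          


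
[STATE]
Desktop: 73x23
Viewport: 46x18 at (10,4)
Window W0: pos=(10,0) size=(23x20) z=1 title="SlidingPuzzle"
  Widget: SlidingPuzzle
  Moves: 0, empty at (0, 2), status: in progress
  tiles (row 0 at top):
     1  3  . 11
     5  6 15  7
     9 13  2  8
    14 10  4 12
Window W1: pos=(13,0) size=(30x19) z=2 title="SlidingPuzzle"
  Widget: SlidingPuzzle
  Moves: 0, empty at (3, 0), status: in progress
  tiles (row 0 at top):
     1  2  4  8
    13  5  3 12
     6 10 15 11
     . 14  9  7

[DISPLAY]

┃│ ┃│  1 │  2 │  4 │  8 │       ┃             
┃├─┃├────┼────┼────┼────┤       ┃             
┃│ ┃│ 13 │  5 │  3 │ 12 │       ┃             
┃├─┃├────┼────┼────┼────┤       ┃             
┃│ ┃│  6 │ 10 │ 15 │ 11 │       ┃             
┃├─┃├────┼────┼────┼────┤       ┃             
┃│ ┃│    │ 14 │  9 │  7 │       ┃             
┃└─┃└────┴────┴────┴────┘       ┃             
┃Mo┃Moves: 0                    ┃             
┃  ┃                            ┃             
┃  ┃                            ┃             
┃  ┃                            ┃             
┃  ┃                            ┃             
┃  ┃                            ┃             
┃  ┗━━━━━━━━━━━━━━━━━━━━━━━━━━━━┛             
┗━━━━━━━━━━━━━━━━━━━━━┛                       
                                              
                                              


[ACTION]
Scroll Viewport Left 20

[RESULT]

          ┃│ ┃│  1 │  2 │  4 │  8 │       ┃   
          ┃├─┃├────┼────┼────┼────┤       ┃   
          ┃│ ┃│ 13 │  5 │  3 │ 12 │       ┃   
          ┃├─┃├────┼────┼────┼────┤       ┃   
          ┃│ ┃│  6 │ 10 │ 15 │ 11 │       ┃   
          ┃├─┃├────┼────┼────┼────┤       ┃   
          ┃│ ┃│    │ 14 │  9 │  7 │       ┃   
          ┃└─┃└────┴────┴────┴────┘       ┃   
          ┃Mo┃Moves: 0                    ┃   
          ┃  ┃                            ┃   
          ┃  ┃                            ┃   
          ┃  ┃                            ┃   
          ┃  ┃                            ┃   
          ┃  ┃                            ┃   
          ┃  ┗━━━━━━━━━━━━━━━━━━━━━━━━━━━━┛   
          ┗━━━━━━━━━━━━━━━━━━━━━┛             
                                              
                                              


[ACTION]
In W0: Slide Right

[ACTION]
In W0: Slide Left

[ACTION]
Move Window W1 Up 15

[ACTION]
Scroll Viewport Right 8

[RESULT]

  ┃│ ┃│  1 │  2 │  4 │  8 │       ┃           
  ┃├─┃├────┼────┼────┼────┤       ┃           
  ┃│ ┃│ 13 │  5 │  3 │ 12 │       ┃           
  ┃├─┃├────┼────┼────┼────┤       ┃           
  ┃│ ┃│  6 │ 10 │ 15 │ 11 │       ┃           
  ┃├─┃├────┼────┼────┼────┤       ┃           
  ┃│ ┃│    │ 14 │  9 │  7 │       ┃           
  ┃└─┃└────┴────┴────┴────┘       ┃           
  ┃Mo┃Moves: 0                    ┃           
  ┃  ┃                            ┃           
  ┃  ┃                            ┃           
  ┃  ┃                            ┃           
  ┃  ┃                            ┃           
  ┃  ┃                            ┃           
  ┃  ┗━━━━━━━━━━━━━━━━━━━━━━━━━━━━┛           
  ┗━━━━━━━━━━━━━━━━━━━━━┛                     
                                              
                                              


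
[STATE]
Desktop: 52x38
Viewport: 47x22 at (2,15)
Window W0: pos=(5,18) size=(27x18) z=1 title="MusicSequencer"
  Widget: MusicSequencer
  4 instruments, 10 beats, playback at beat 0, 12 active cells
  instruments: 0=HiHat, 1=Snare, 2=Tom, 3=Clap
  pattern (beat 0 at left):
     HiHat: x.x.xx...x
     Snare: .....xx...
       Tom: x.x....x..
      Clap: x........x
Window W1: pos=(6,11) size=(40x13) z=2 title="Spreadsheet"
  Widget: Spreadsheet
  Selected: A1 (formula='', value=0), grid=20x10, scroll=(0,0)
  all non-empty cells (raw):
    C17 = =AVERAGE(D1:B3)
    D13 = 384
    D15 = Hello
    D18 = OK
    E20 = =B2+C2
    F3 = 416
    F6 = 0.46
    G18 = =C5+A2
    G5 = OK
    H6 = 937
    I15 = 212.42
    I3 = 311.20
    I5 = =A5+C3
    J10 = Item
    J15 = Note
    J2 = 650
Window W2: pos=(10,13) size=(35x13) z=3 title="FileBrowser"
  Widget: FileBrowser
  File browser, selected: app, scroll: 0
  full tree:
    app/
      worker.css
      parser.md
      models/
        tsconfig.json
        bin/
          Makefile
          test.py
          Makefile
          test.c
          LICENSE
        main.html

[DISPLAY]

    ┃   ┠─────────────────────────────────┨┃   
    ┃---┃> [-] app/                       ┃┃   
    ┃  1┃    worker.css                   ┃┃   
   ┏┃  2┃    parser.md                    ┃┃   
   ┃┃  3┃    [+] models/                  ┃┃   
   ┠┃  4┃                                 ┃┃   
   ┃┃  5┃                                 ┃┃   
   ┃┃  6┃                                 ┃┃   
   ┃┗━━━┃                                 ┃┛   
   ┃   T┃                                 ┃    
   ┃  Cl┗━━━━━━━━━━━━━━━━━━━━━━━━━━━━━━━━━┛    
   ┃                         ┃                 
   ┃                         ┃                 
   ┃                         ┃                 
   ┃                         ┃                 
   ┃                         ┃                 
   ┃                         ┃                 
   ┃                         ┃                 
   ┃                         ┃                 
   ┃                         ┃                 
   ┗━━━━━━━━━━━━━━━━━━━━━━━━━┛                 
                                               


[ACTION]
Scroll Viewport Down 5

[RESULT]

    ┃---┃> [-] app/                       ┃┃   
    ┃  1┃    worker.css                   ┃┃   
   ┏┃  2┃    parser.md                    ┃┃   
   ┃┃  3┃    [+] models/                  ┃┃   
   ┠┃  4┃                                 ┃┃   
   ┃┃  5┃                                 ┃┃   
   ┃┃  6┃                                 ┃┃   
   ┃┗━━━┃                                 ┃┛   
   ┃   T┃                                 ┃    
   ┃  Cl┗━━━━━━━━━━━━━━━━━━━━━━━━━━━━━━━━━┛    
   ┃                         ┃                 
   ┃                         ┃                 
   ┃                         ┃                 
   ┃                         ┃                 
   ┃                         ┃                 
   ┃                         ┃                 
   ┃                         ┃                 
   ┃                         ┃                 
   ┃                         ┃                 
   ┗━━━━━━━━━━━━━━━━━━━━━━━━━┛                 
                                               
                                               


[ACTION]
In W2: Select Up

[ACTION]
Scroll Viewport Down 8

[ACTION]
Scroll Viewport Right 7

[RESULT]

 ┃---┃> [-] app/                       ┃┃      
 ┃  1┃    worker.css                   ┃┃      
┏┃  2┃    parser.md                    ┃┃      
┃┃  3┃    [+] models/                  ┃┃      
┠┃  4┃                                 ┃┃      
┃┃  5┃                                 ┃┃      
┃┃  6┃                                 ┃┃      
┃┗━━━┃                                 ┃┛      
┃   T┃                                 ┃       
┃  Cl┗━━━━━━━━━━━━━━━━━━━━━━━━━━━━━━━━━┛       
┃                         ┃                    
┃                         ┃                    
┃                         ┃                    
┃                         ┃                    
┃                         ┃                    
┃                         ┃                    
┃                         ┃                    
┃                         ┃                    
┃                         ┃                    
┗━━━━━━━━━━━━━━━━━━━━━━━━━┛                    
                                               
                                               


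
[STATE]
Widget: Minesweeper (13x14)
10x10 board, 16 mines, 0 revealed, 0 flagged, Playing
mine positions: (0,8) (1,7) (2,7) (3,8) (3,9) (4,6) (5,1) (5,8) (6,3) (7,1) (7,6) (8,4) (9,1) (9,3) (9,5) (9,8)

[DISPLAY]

■■■■■■■■■■   
■■■■■■■■■■   
■■■■■■■■■■   
■■■■■■■■■■   
■■■■■■■■■■   
■■■■■■■■■■   
■■■■■■■■■■   
■■■■■■■■■■   
■■■■■■■■■■   
■■■■■■■■■■   
             
             
             
             


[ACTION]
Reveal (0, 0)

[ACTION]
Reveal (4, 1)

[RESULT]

      1■■■   
      2■■■   
      2■■■   
     12■■■   
111  1■■■■   
■■2111■■■■   
■■■■■■■■■■   
■■■■■■■■■■   
■■■■■■■■■■   
■■■■■■■■■■   
             
             
             
             


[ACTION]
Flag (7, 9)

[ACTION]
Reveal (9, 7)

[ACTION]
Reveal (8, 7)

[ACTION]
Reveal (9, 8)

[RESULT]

      1■✹■   
      2✹■■   
      2✹■■   
     12■✹✹   
111  1✹■■■   
■✹2111■■✹■   
■■■✹■■■■■■   
■✹■■■■✹■■⚑   
■■■■✹■■2■■   
■✹■✹■✹■1✹■   
             
             
             
             


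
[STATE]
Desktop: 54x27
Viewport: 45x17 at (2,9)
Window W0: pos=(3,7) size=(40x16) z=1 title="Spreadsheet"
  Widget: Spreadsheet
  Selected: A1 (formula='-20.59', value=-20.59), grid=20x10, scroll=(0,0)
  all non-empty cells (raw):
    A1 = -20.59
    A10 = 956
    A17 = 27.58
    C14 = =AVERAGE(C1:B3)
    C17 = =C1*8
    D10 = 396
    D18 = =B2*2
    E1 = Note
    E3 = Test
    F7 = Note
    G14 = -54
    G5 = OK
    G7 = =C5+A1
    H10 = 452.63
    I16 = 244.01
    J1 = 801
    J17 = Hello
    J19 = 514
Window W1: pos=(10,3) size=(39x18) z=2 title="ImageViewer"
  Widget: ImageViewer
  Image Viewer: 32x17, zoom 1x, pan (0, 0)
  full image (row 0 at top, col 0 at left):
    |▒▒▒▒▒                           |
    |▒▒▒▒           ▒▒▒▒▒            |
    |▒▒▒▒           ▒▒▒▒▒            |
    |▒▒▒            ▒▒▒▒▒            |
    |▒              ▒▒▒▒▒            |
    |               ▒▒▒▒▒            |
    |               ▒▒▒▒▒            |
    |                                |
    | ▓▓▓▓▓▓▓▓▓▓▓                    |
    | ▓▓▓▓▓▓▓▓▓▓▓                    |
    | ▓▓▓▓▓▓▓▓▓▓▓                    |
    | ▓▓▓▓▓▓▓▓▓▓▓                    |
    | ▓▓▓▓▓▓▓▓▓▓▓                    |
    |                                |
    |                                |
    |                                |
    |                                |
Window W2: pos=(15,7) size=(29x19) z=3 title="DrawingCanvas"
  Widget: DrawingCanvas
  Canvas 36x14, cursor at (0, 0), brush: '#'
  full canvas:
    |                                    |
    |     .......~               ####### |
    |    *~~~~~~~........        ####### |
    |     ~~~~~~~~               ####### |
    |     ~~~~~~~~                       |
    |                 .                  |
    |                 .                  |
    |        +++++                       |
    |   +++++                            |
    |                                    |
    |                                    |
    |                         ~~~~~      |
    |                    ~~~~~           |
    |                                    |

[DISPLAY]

 ┠──────┃▒▒▒ ┠───────────────────────────┨   
 ┃A1: -2┃▒   ┃+                          ┃   
 ┃      ┃    ┃     .......~              ┃   
 ┃------┃    ┃    *~~~~~~~........       ┃   
 ┃  1 [-┃    ┃     ~~~~~~~~              ┃   
 ┃  2   ┃ ▓▓▓┃     ~~~~~~~~              ┃   
 ┃  3   ┃ ▓▓▓┃                 .         ┃   
 ┃  4   ┃ ▓▓▓┃                 .         ┃   
 ┃  5   ┃ ▓▓▓┃        +++++              ┃   
 ┃  6   ┃ ▓▓▓┃   +++++                   ┃   
 ┃  7   ┃    ┃                           ┃   
 ┃  8   ┗━━━━┃                           ┃━━━
 ┃  9        ┃                         ~~┃   
 ┗━━━━━━━━━━━┃                    ~~~~~  ┃   
             ┃                           ┃   
             ┃                           ┃   
             ┗━━━━━━━━━━━━━━━━━━━━━━━━━━━┛   


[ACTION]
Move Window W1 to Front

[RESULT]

 ┠──────┃▒▒▒            ▒▒▒▒▒                
 ┃A1: -2┃▒              ▒▒▒▒▒                
 ┃      ┃               ▒▒▒▒▒                
 ┃------┃               ▒▒▒▒▒                
 ┃  1 [-┃                                    
 ┃  2   ┃ ▓▓▓▓▓▓▓▓▓▓▓                        
 ┃  3   ┃ ▓▓▓▓▓▓▓▓▓▓▓                        
 ┃  4   ┃ ▓▓▓▓▓▓▓▓▓▓▓                        
 ┃  5   ┃ ▓▓▓▓▓▓▓▓▓▓▓                        
 ┃  6   ┃ ▓▓▓▓▓▓▓▓▓▓▓                        
 ┃  7   ┃                                    
 ┃  8   ┗━━━━━━━━━━━━━━━━━━━━━━━━━━━━━━━━━━━━
 ┃  9        ┃                         ~~┃   
 ┗━━━━━━━━━━━┃                    ~~~~~  ┃   
             ┃                           ┃   
             ┃                           ┃   
             ┗━━━━━━━━━━━━━━━━━━━━━━━━━━━┛   


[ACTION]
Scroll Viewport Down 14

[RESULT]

 ┃A1: -2┃▒              ▒▒▒▒▒                
 ┃      ┃               ▒▒▒▒▒                
 ┃------┃               ▒▒▒▒▒                
 ┃  1 [-┃                                    
 ┃  2   ┃ ▓▓▓▓▓▓▓▓▓▓▓                        
 ┃  3   ┃ ▓▓▓▓▓▓▓▓▓▓▓                        
 ┃  4   ┃ ▓▓▓▓▓▓▓▓▓▓▓                        
 ┃  5   ┃ ▓▓▓▓▓▓▓▓▓▓▓                        
 ┃  6   ┃ ▓▓▓▓▓▓▓▓▓▓▓                        
 ┃  7   ┃                                    
 ┃  8   ┗━━━━━━━━━━━━━━━━━━━━━━━━━━━━━━━━━━━━
 ┃  9        ┃                         ~~┃   
 ┗━━━━━━━━━━━┃                    ~~~~~  ┃   
             ┃                           ┃   
             ┃                           ┃   
             ┗━━━━━━━━━━━━━━━━━━━━━━━━━━━┛   
                                             


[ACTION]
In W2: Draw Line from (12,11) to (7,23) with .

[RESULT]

 ┃A1: -2┃▒              ▒▒▒▒▒                
 ┃      ┃               ▒▒▒▒▒                
 ┃------┃               ▒▒▒▒▒                
 ┃  1 [-┃                                    
 ┃  2   ┃ ▓▓▓▓▓▓▓▓▓▓▓                        
 ┃  3   ┃ ▓▓▓▓▓▓▓▓▓▓▓                        
 ┃  4   ┃ ▓▓▓▓▓▓▓▓▓▓▓                        
 ┃  5   ┃ ▓▓▓▓▓▓▓▓▓▓▓                        
 ┃  6   ┃ ▓▓▓▓▓▓▓▓▓▓▓                        
 ┃  7   ┃                                    
 ┃  8   ┗━━━━━━━━━━━━━━━━━━━━━━━━━━━━━━━━━━━━
 ┃  9        ┃             ..          ~~┃   
 ┗━━━━━━━━━━━┃           ..       ~~~~~  ┃   
             ┃                           ┃   
             ┃                           ┃   
             ┗━━━━━━━━━━━━━━━━━━━━━━━━━━━┛   
                                             


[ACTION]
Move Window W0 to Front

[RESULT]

 ┃A1: -20.59                            ┃    
 ┃       A       B       C       D      ┃    
 ┃--------------------------------------┃    
 ┃  1 [-20.59]       0       0       0No┃    
 ┃  2        0       0       0       0  ┃    
 ┃  3        0       0       0       0Te┃    
 ┃  4        0       0       0       0  ┃    
 ┃  5        0       0       0       0  ┃    
 ┃  6        0       0       0       0  ┃    
 ┃  7        0       0       0       0  ┃    
 ┃  8        0       0       0       0  ┃━━━━
 ┃  9        0       0       0       0  ┃┃   
 ┗━━━━━━━━━━━━━━━━━━━━━━━━━━━━━━━━━━━━━━┛┃   
             ┃                           ┃   
             ┃                           ┃   
             ┗━━━━━━━━━━━━━━━━━━━━━━━━━━━┛   
                                             


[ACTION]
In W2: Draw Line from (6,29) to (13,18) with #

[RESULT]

 ┃A1: -20.59                            ┃    
 ┃       A       B       C       D      ┃    
 ┃--------------------------------------┃    
 ┃  1 [-20.59]       0       0       0No┃    
 ┃  2        0       0       0       0  ┃    
 ┃  3        0       0       0       0Te┃    
 ┃  4        0       0       0       0  ┃    
 ┃  5        0       0       0       0  ┃    
 ┃  6        0       0       0       0  ┃    
 ┃  7        0       0       0       0  ┃    
 ┃  8        0       0       0       0  ┃━━━━
 ┃  9        0       0       0       0  ┃┃   
 ┗━━━━━━━━━━━━━━━━━━━━━━━━━━━━━━━━━━━━━━┛┃   
             ┃                  #        ┃   
             ┃                           ┃   
             ┗━━━━━━━━━━━━━━━━━━━━━━━━━━━┛   
                                             
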